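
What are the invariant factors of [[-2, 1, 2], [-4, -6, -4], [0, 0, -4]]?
x + 4, (x + 4)^2

The Jordan structure of A has elementary divisors (x + 4)^2, (x + 4). Arranging the block sizes at each eigenvalue in decreasing order and taking row products gives the invariant factors.

Invariant factors (smallest first, each dividing the next): x + 4, (x + 4)^2.

Check: the last factor (x + 4)^2 is the minimal polynomial, and the product (x + 4)^3 is the characteristic polynomial.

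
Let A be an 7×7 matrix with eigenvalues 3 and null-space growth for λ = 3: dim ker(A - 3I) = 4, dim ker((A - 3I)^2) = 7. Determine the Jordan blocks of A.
Jordan blocks: (3, 2), (3, 2), (3, 2), (3, 1)

λ = 3: successive nullity increments [4, 3] count blocks of size ≥ k; block sizes are [2, 2, 2, 1].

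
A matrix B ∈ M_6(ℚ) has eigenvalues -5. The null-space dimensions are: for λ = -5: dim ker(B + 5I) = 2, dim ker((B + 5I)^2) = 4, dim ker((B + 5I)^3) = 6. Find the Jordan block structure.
Jordan blocks: (-5, 3), (-5, 3)

λ = -5: successive nullity increments [2, 2, 2] count blocks of size ≥ k; block sizes are [3, 3].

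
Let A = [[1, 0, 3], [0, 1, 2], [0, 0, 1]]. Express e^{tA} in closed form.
e^{tA} = [[e^{t}, 0, 3*t*e^{t}], [0, e^{t}, 2*t*e^{t}], [0, 0, e^{t}]]

A has Jordan form J = [[1, 1, 0], [0, 1, 0], [0, 0, 1]] with A = PJP^{-1}, so e^{tA} = P e^{tJ} P^{-1}.

For a Jordan block J_k(λ), e^{tJ_k(λ)} = e^{λt} · (I + tN + t^2 N^2/2! + ... + t^{k-1} N^{k-1}/(k-1)!) where N is the nilpotent superdiagonal part.

Assembling the blocks and conjugating back gives the entries of e^{tA} as shown above.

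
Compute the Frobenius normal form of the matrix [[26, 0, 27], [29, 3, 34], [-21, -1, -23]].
R = [[0, 0, 8], [1, 0, -12], [0, 1, 6]]

The invariant factors of A (the non-unit diagonal entries of the Smith normal form of xI - A over ℚ[x]) are (x - 2)^3, each dividing the next. The characteristic polynomial is their product, (x - 2)^3.

The rational canonical form is the block-diagonal matrix of companion matrices C(f_i):
R = [[0, 0, 8], [1, 0, -12], [0, 1, 6]].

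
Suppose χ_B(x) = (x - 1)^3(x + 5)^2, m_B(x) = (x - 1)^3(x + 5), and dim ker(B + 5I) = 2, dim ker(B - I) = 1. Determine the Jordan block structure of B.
Jordan blocks: (-5, 1), (-5, 1), (1, 3)

λ = -5: algebraic multiplicity 2 (exponent in χ_B), largest block size 1 (exponent in m_B), 2 blocks (geometric multiplicity). These force block sizes [1, 1].
λ = 1: algebraic multiplicity 3 (exponent in χ_B), largest block size 3 (exponent in m_B), 1 block (geometric multiplicity). This forces block sizes [3].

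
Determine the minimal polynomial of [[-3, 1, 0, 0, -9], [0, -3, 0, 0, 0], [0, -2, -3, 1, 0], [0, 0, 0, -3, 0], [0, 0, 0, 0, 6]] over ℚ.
m_A(x) = (x - 6)(x + 3)^2

The characteristic polynomial factors as (x - 6)(x + 3)^4. The minimal polynomial is ∏(x - λ)^{k_λ} where k_λ is the size of the largest Jordan block at λ.

For λ = -3: rank(A + 3I) = 3, and the largest Jordan block has size 2 (the smallest k with rank((A + 3I)^k) = rank((A + 3I)^(k+1))).
For λ = 6: rank(A - 6I) = 4, and the largest Jordan block has size 1 (the smallest k with rank((A - 6I)^k) = rank((A - 6I)^(k+1))).

So m_A(x) = (x - 6)(x + 3)^2.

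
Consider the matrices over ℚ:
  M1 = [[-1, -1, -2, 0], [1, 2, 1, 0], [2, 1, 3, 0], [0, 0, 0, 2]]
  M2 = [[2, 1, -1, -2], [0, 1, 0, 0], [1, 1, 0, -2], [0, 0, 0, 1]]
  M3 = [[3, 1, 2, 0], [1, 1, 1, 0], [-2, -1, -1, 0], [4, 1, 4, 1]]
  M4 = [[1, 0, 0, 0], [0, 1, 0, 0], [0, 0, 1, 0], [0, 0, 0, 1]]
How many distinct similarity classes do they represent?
4 classes: {M1}, {M2}, {M3}, {M4}

Characteristic polynomials: χ_{M1} = (x - 2)^2(x - 1)^2, χ_{M2} = (x - 1)^4, χ_{M3} = (x - 1)^4, χ_{M4} = (x - 1)^4.

{M1}: invariant factors x - 2, (x - 2)(x - 1)^2.

{M2}: invariant factors x - 1, x - 1, (x - 1)^2.

{M3}: invariant factors x - 1, (x - 1)^3.

{M4}: invariant factors x - 1, x - 1, x - 1, x - 1.

Matrices are similar if and only if their invariant-factor lists agree; the partition into similarity classes is {M1}, {M2}, {M3}, {M4}.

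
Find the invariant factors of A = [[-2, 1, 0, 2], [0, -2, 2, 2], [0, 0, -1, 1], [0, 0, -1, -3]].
The Jordan structure of A has elementary divisors (x + 2)^2, (x + 2)^2. Arranging the block sizes at each eigenvalue in decreasing order and taking row products gives the invariant factors.

Invariant factors (smallest first, each dividing the next): (x + 2)^2, (x + 2)^2.

Check: the last factor (x + 2)^2 is the minimal polynomial, and the product (x + 2)^4 is the characteristic polynomial.

(x + 2)^2, (x + 2)^2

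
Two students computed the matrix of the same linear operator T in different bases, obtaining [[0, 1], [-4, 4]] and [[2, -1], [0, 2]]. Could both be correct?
Two matrices over a field are similar if and only if they have the same invariant factors.

Both A and B have characteristic polynomial (x - 2)^2 and minimal polynomial (x - 2)^2. Computing further, both have invariant factors (x - 2)^2. Hence A and B are similar.

Yes.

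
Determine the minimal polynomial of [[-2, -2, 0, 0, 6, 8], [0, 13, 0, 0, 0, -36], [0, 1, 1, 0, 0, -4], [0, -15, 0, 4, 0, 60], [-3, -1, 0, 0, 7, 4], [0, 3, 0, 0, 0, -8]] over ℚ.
The characteristic polynomial factors as (x - 4)^3(x - 1)^3. The minimal polynomial is ∏(x - λ)^{k_λ} where k_λ is the size of the largest Jordan block at λ.

For λ = 1: rank(A - I) = 4, and the largest Jordan block has size 2 (the smallest k with rank((A - I)^k) = rank((A - I)^(k+1))).
For λ = 4: rank(A - 4I) = 3, and the largest Jordan block has size 1 (the smallest k with rank((A - 4I)^k) = rank((A - 4I)^(k+1))).

So m_A(x) = (x - 4)(x - 1)^2.

m_A(x) = (x - 4)(x - 1)^2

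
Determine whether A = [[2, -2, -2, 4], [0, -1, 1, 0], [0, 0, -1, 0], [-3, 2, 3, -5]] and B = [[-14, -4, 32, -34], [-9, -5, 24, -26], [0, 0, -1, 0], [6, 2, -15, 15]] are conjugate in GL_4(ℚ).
Yes.

Two matrices over a field are similar if and only if they have the same invariant factors.

Both A and B have characteristic polynomial (x + 1)^3(x + 2) and minimal polynomial (x + 1)^2(x + 2). Computing further, both have invariant factors x + 1, (x + 1)^2(x + 2). Hence A and B are similar.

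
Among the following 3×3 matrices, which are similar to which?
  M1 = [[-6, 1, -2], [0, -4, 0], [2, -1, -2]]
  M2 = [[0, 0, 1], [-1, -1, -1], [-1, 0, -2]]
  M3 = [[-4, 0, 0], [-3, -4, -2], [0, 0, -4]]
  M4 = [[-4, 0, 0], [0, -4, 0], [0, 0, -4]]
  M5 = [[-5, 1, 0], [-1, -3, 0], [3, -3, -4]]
3 classes: {M1, M3, M5}, {M2}, {M4}

Characteristic polynomials: χ_{M1} = (x + 4)^3, χ_{M2} = (x + 1)^3, χ_{M3} = (x + 4)^3, χ_{M4} = (x + 4)^3, χ_{M5} = (x + 4)^3.

{M1, M3, M5}: invariant factors x + 4, (x + 4)^2.

{M2}: invariant factors x + 1, (x + 1)^2.

{M4}: invariant factors x + 4, x + 4, x + 4.

Matrices are similar if and only if their invariant-factor lists agree; the partition into similarity classes is {M1, M3, M5}, {M2}, {M4}.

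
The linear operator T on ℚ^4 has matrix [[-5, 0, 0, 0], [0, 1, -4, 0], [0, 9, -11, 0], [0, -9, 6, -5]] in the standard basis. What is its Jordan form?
The characteristic polynomial is det(xI - A) = (x + 5)^4, so the eigenvalues are -5 (algebraic multiplicity 4).

For λ = -5: rank(A + 5I) = 1, rank((A + 5I)^2) = 0. The eigenspace has dimension 4 - 1 = 3, so there are 3 Jordan blocks; the rank sequence gives block sizes [2, 1, 1].

Assembling the blocks gives the Jordan form J above.

J = [[-5, 1, 0, 0], [0, -5, 0, 0], [0, 0, -5, 0], [0, 0, 0, -5]]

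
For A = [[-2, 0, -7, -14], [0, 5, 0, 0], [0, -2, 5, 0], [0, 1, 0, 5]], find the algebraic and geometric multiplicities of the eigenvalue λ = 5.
algebraic multiplicity 3, geometric multiplicity 2

The characteristic polynomial is (x - 5)^3(x + 2), so the factor x - 5 appears with exponent 3: the algebraic multiplicity is 3.

rank(A - 5I) = 2, so the eigenspace has dimension 4 - 2 = 2: the geometric multiplicity is 2.

Since 2 < 3, A is not diagonalizable.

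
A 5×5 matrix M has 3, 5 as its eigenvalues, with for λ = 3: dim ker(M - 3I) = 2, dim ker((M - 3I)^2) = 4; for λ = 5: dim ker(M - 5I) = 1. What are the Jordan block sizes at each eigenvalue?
Jordan blocks: (3, 2), (3, 2), (5, 1)

λ = 3: successive nullity increments [2, 2] count blocks of size ≥ k; block sizes are [2, 2].
λ = 5: successive nullity increments [1] count blocks of size ≥ k; block sizes are [1].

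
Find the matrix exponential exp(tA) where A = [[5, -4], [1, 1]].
A has Jordan form J = [[3, 1], [0, 3]] with A = PJP^{-1}, so e^{tA} = P e^{tJ} P^{-1}.

For a Jordan block J_k(λ), e^{tJ_k(λ)} = e^{λt} · (I + tN + t^2 N^2/2! + ... + t^{k-1} N^{k-1}/(k-1)!) where N is the nilpotent superdiagonal part.

Assembling the blocks and conjugating back gives the entries of e^{tA} as shown above.

e^{tA} = [[(2*t + 1)*e^{3*t}, -4*t*e^{3*t}], [t*e^{3*t}, (1 - 2*t)*e^{3*t}]]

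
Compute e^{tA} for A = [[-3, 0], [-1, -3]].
A has Jordan form J = [[-3, 1], [0, -3]] with A = PJP^{-1}, so e^{tA} = P e^{tJ} P^{-1}.

For a Jordan block J_k(λ), e^{tJ_k(λ)} = e^{λt} · (I + tN + t^2 N^2/2! + ... + t^{k-1} N^{k-1}/(k-1)!) where N is the nilpotent superdiagonal part.

Assembling the blocks and conjugating back gives the entries of e^{tA} as shown above.

e^{tA} = [[e^{-3*t}, 0], [-t*e^{-3*t}, e^{-3*t}]]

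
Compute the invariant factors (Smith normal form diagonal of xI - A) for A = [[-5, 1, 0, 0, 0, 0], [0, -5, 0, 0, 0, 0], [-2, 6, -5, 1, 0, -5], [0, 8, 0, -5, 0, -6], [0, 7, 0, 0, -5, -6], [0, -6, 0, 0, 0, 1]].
The Jordan structure of A has elementary divisors (x + 5)^2, (x + 5)^2, (x + 5), (x - 1). Arranging the block sizes at each eigenvalue in decreasing order and taking row products gives the invariant factors.

Invariant factors (smallest first, each dividing the next): x + 5, (x + 5)^2, (x - 1)(x + 5)^2.

Check: the last factor (x - 1)(x + 5)^2 is the minimal polynomial, and the product (x - 1)(x + 5)^5 is the characteristic polynomial.

x + 5, (x + 5)^2, (x - 1)(x + 5)^2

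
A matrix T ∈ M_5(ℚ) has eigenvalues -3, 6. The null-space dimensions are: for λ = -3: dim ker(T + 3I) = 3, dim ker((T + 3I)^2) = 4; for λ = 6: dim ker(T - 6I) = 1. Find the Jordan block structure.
λ = -3: successive nullity increments [3, 1] count blocks of size ≥ k; block sizes are [2, 1, 1].
λ = 6: successive nullity increments [1] count blocks of size ≥ k; block sizes are [1].

Jordan blocks: (-3, 2), (-3, 1), (-3, 1), (6, 1)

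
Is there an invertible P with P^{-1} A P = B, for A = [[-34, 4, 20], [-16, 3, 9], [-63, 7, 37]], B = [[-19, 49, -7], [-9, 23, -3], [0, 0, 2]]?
Both have characteristic polynomial (x - 2)^3, but the minimal polynomial of A is (x - 2)^3 while the minimal polynomial of B is (x - 2)^2. The minimal polynomial is a similarity invariant, so A and B are not similar.

No.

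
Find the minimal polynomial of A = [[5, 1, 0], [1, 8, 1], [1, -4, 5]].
The characteristic polynomial factors as (x - 6)^3. The minimal polynomial is ∏(x - λ)^{k_λ} where k_λ is the size of the largest Jordan block at λ.

For λ = 6: rank(A - 6I) = 2, and the largest Jordan block has size 3 (the smallest k with rank((A - 6I)^k) = rank((A - 6I)^(k+1))).

So m_A(x) = (x - 6)^3.

m_A(x) = (x - 6)^3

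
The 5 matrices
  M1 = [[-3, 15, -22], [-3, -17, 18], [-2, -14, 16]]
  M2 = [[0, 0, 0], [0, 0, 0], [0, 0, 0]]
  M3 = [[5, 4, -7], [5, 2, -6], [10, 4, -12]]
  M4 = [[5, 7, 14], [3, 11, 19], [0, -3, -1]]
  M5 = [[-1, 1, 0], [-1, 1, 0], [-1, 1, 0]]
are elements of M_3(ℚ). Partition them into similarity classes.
5 classes: {M1}, {M2}, {M3}, {M4}, {M5}

Characteristic polynomials: χ_{M1} = (x - 4)(x + 4)^2, χ_{M2} = x^3, χ_{M3} = x^2(x + 5), χ_{M4} = (x - 5)^3, χ_{M5} = x^3.

{M1}: invariant factors (x - 4)(x + 4)^2.

{M2}: invariant factors x, x, x.

{M3}: invariant factors x^2(x + 5).

{M4}: invariant factors (x - 5)^3.

{M5}: invariant factors x, x^2.

Matrices are similar if and only if their invariant-factor lists agree; the partition into similarity classes is {M1}, {M2}, {M3}, {M4}, {M5}.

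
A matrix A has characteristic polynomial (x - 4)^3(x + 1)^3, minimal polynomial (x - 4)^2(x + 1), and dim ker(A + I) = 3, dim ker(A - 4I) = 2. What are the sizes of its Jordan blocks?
λ = -1: algebraic multiplicity 3 (exponent in χ_A), largest block size 1 (exponent in m_A), 3 blocks (geometric multiplicity). These force block sizes [1, 1, 1].
λ = 4: algebraic multiplicity 3 (exponent in χ_A), largest block size 2 (exponent in m_A), 2 blocks (geometric multiplicity). These force block sizes [2, 1].

Jordan blocks: (-1, 1), (-1, 1), (-1, 1), (4, 2), (4, 1)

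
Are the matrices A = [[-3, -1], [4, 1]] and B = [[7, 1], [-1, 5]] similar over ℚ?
No.

trace(A) = -2 but trace(B) = 12. The trace is a similarity invariant, so A and B are not similar.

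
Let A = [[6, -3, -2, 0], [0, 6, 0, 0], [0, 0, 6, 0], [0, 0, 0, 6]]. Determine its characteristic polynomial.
χ_A(x) = (x - 6)^4

xI - A = [[x - 6, 3, 2, 0], [0, x - 6, 0, 0], [0, 0, x - 6, 0], [0, 0, 0, x - 6]].

Expanding det(xI - A) along the first row:
det(xI - A) = + (x - 6)·det([[x - 6, 0, 0], [0, x - 6, 0], [0, 0, x - 6]]) - (3)·det([[0, 0, 0], [0, x - 6, 0], [0, 0, x - 6]]) + (2)·det([[0, x - 6, 0], [0, 0, 0], [0, 0, x - 6]]) - (0)·det([[0, x - 6, 0], [0, 0, x - 6], [0, 0, 0]]).

Evaluating gives χ_A(x) = x^4 - 24x^3 + 216x^2 - 864x + 1296 = (x - 6)^4.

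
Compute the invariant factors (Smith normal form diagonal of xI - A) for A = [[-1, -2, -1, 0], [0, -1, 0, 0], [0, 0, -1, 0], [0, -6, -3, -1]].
The Jordan structure of A has elementary divisors (x + 1)^2, (x + 1), (x + 1). Arranging the block sizes at each eigenvalue in decreasing order and taking row products gives the invariant factors.

Invariant factors (smallest first, each dividing the next): x + 1, x + 1, (x + 1)^2.

Check: the last factor (x + 1)^2 is the minimal polynomial, and the product (x + 1)^4 is the characteristic polynomial.

x + 1, x + 1, (x + 1)^2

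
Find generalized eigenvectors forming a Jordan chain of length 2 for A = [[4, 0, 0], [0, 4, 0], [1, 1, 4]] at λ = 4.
v_1 = [[1, 0, -4]]^T, v_2 = [[0, 0, 1]]^T

We seek v_1 ∈ ker((A - 4I)^2) \ ker(A - 4I), then set v_{i+1} = (A - 4I) v_i.

One such chain is v_1 = [[1, 0, -4]]^T, v_2 = [[0, 0, 1]]^T. Check: (A - 4I) v_2 = [[0, 0, 0]]^T = 0.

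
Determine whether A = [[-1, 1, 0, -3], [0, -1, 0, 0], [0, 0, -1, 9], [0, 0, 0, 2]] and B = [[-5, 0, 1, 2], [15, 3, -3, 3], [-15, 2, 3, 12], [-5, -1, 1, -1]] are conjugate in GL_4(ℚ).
No.

trace(A) = -1 but trace(B) = 0. The trace is a similarity invariant, so A and B are not similar.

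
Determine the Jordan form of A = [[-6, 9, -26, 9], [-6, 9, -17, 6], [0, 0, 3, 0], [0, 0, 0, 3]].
J = [[0, 0, 0, 0], [0, 3, 1, 0], [0, 0, 3, 0], [0, 0, 0, 3]]

The characteristic polynomial is det(xI - A) = x(x - 3)^3, so the eigenvalues are 0 (algebraic multiplicity 1), 3 (algebraic multiplicity 3).

For λ = 0: algebraic multiplicity 1 gives one 1×1 block.

For λ = 3: rank(A - 3I) = 2, rank((A - 3I)^2) = 1. The eigenspace has dimension 4 - 2 = 2, so there are 2 Jordan blocks; the rank sequence gives block sizes [2, 1].

Assembling the blocks gives the Jordan form J above.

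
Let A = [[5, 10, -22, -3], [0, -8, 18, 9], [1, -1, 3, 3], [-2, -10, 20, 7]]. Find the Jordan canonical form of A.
The characteristic polynomial is det(xI - A) = (x - 4)(x - 1)^3, so the eigenvalues are 1 (algebraic multiplicity 3), 4 (algebraic multiplicity 1).

For λ = 1: rank(A - I) = 3, rank((A - I)^2) = 2, rank((A - I)^3) = 1. The eigenspace has dimension 4 - 3 = 1, so there is 1 Jordan block; the rank sequence gives block sizes [3].

For λ = 4: algebraic multiplicity 1 gives one 1×1 block.

Assembling the blocks gives the Jordan form J above.

J = [[1, 1, 0, 0], [0, 1, 1, 0], [0, 0, 1, 0], [0, 0, 0, 4]]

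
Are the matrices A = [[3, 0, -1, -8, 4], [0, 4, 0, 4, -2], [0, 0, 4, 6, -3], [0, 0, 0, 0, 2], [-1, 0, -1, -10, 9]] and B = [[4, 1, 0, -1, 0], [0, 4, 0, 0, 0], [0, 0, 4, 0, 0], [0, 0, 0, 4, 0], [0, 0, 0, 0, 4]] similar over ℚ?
No.

Both have characteristic polynomial (x - 4)^5, but the minimal polynomial of A is (x - 4)^3 while the minimal polynomial of B is (x - 4)^2. The minimal polynomial is a similarity invariant, so A and B are not similar.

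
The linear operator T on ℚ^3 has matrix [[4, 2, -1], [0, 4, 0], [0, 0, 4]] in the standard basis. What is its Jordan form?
The characteristic polynomial is det(xI - A) = (x - 4)^3, so the eigenvalues are 4 (algebraic multiplicity 3).

For λ = 4: rank(A - 4I) = 1, rank((A - 4I)^2) = 0. The eigenspace has dimension 3 - 1 = 2, so there are 2 Jordan blocks; the rank sequence gives block sizes [2, 1].

Assembling the blocks gives the Jordan form J above.

J = [[4, 1, 0], [0, 4, 0], [0, 0, 4]]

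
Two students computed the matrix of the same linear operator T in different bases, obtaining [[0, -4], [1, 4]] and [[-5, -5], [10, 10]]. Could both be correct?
No.

trace(A) = 4 but trace(B) = 5. The trace is a similarity invariant, so A and B are not similar.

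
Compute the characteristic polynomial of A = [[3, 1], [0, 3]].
χ_A(x) = (x - 3)^2

xI - A = [[x - 3, -1], [0, x - 3]].

Expanding det(xI - A) along the first row:
det(xI - A) = + (x - 3)·det([[x - 3]]) - (-1)·det([[0]]).

Evaluating gives χ_A(x) = x^2 - 6x + 9 = (x - 3)^2.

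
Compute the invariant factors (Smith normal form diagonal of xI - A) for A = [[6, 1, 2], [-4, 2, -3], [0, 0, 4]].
The Jordan structure of A has elementary divisors (x - 4)^3. Arranging the block sizes at each eigenvalue in decreasing order and taking row products gives the invariant factors.

Invariant factors (smallest first, each dividing the next): (x - 4)^3.

Check: the last factor (x - 4)^3 is the minimal polynomial, and the product (x - 4)^3 is the characteristic polynomial.

(x - 4)^3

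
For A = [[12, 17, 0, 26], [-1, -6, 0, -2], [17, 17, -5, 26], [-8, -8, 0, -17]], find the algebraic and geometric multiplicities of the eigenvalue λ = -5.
The characteristic polynomial is (x + 1)(x + 5)^3, so the factor x + 5 appears with exponent 3: the algebraic multiplicity is 3.

rank(A + 5I) = 2, so the eigenspace has dimension 4 - 2 = 2: the geometric multiplicity is 2.

Since 2 < 3, A is not diagonalizable.

algebraic multiplicity 3, geometric multiplicity 2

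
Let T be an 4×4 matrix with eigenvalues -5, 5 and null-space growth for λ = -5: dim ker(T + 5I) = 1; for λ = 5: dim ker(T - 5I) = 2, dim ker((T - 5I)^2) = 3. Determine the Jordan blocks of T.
λ = -5: successive nullity increments [1] count blocks of size ≥ k; block sizes are [1].
λ = 5: successive nullity increments [2, 1] count blocks of size ≥ k; block sizes are [2, 1].

Jordan blocks: (-5, 1), (5, 2), (5, 1)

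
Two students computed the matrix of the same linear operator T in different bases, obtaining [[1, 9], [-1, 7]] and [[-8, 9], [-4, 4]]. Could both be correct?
trace(A) = 8 but trace(B) = -4. The trace is a similarity invariant, so A and B are not similar.

No.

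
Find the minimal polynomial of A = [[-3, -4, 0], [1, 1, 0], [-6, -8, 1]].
m_A(x) = (x - 1)(x + 1)^2

The characteristic polynomial factors as (x - 1)(x + 1)^2. The minimal polynomial is ∏(x - λ)^{k_λ} where k_λ is the size of the largest Jordan block at λ.

For λ = -1: rank(A + I) = 2, and the largest Jordan block has size 2 (the smallest k with rank((A + I)^k) = rank((A + I)^(k+1))).
For λ = 1: rank(A - I) = 2, and the largest Jordan block has size 1 (the smallest k with rank((A - I)^k) = rank((A - I)^(k+1))).

So m_A(x) = (x - 1)(x + 1)^2.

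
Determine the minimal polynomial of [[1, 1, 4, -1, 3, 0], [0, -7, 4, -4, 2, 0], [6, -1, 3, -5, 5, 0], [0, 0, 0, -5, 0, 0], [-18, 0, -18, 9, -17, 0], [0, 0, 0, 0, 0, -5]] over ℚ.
m_A(x) = (x + 5)^3

The characteristic polynomial factors as (x + 5)^6. The minimal polynomial is ∏(x - λ)^{k_λ} where k_λ is the size of the largest Jordan block at λ.

For λ = -5: rank(A + 5I) = 2, and the largest Jordan block has size 3 (the smallest k with rank((A + 5I)^k) = rank((A + 5I)^(k+1))).

So m_A(x) = (x + 5)^3.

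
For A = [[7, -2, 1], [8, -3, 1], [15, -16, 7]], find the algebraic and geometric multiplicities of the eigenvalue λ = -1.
algebraic multiplicity 1, geometric multiplicity 1

The characteristic polynomial is (x - 6)^2(x + 1), so the factor x + 1 appears with exponent 1: the algebraic multiplicity is 1.

rank(A + I) = 2, so the eigenspace has dimension 3 - 2 = 1: the geometric multiplicity is 1.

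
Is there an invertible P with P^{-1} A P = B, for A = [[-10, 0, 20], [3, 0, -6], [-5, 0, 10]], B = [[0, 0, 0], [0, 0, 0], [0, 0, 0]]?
No.

Both have characteristic polynomial x^3, but the minimal polynomial of A is x^2 while the minimal polynomial of B is x. The minimal polynomial is a similarity invariant, so A and B are not similar.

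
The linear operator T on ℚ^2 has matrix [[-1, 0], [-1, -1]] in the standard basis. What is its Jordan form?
J = [[-1, 1], [0, -1]]

The characteristic polynomial is det(xI - A) = (x + 1)^2, so the eigenvalues are -1 (algebraic multiplicity 2).

For λ = -1: rank(A + I) = 1, rank((A + I)^2) = 0. The eigenspace has dimension 2 - 1 = 1, so there is 1 Jordan block; the rank sequence gives block sizes [2].

Assembling the blocks gives the Jordan form J above.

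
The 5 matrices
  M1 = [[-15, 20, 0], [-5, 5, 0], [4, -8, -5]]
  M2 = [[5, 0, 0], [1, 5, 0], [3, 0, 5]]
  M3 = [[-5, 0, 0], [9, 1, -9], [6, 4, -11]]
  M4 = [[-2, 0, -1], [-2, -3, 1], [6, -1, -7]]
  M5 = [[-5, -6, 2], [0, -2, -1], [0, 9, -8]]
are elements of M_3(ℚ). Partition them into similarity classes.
3 classes: {M1, M3, M5}, {M2}, {M4}

Characteristic polynomials: χ_{M1} = (x + 5)^3, χ_{M2} = (x - 5)^3, χ_{M3} = (x + 5)^3, χ_{M4} = (x + 4)^3, χ_{M5} = (x + 5)^3.

{M1, M3, M5}: invariant factors x + 5, (x + 5)^2.

{M2}: invariant factors x - 5, (x - 5)^2.

{M4}: invariant factors (x + 4)^3.

Matrices are similar if and only if their invariant-factor lists agree; the partition into similarity classes is {M1, M3, M5}, {M2}, {M4}.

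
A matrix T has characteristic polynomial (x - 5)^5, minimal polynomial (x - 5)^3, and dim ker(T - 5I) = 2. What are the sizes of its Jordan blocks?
λ = 5: algebraic multiplicity 5 (exponent in χ_T), largest block size 3 (exponent in m_T), 2 blocks (geometric multiplicity). These force block sizes [3, 2].

Jordan blocks: (5, 3), (5, 2)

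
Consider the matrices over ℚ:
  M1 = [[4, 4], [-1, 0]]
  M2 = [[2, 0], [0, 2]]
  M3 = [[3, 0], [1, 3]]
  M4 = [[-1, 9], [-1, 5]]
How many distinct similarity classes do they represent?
3 classes: {M1, M4}, {M2}, {M3}

Characteristic polynomials: χ_{M1} = (x - 2)^2, χ_{M2} = (x - 2)^2, χ_{M3} = (x - 3)^2, χ_{M4} = (x - 2)^2.

{M1, M4}: invariant factors (x - 2)^2.

{M2}: invariant factors x - 2, x - 2.

{M3}: invariant factors (x - 3)^2.

Matrices are similar if and only if their invariant-factor lists agree; the partition into similarity classes is {M1, M4}, {M2}, {M3}.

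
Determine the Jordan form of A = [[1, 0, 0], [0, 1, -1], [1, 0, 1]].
J = [[1, 1, 0], [0, 1, 1], [0, 0, 1]]

The characteristic polynomial is det(xI - A) = (x - 1)^3, so the eigenvalues are 1 (algebraic multiplicity 3).

For λ = 1: rank(A - I) = 2, rank((A - I)^2) = 1, rank((A - I)^3) = 0. The eigenspace has dimension 3 - 2 = 1, so there is 1 Jordan block; the rank sequence gives block sizes [3].

Assembling the blocks gives the Jordan form J above.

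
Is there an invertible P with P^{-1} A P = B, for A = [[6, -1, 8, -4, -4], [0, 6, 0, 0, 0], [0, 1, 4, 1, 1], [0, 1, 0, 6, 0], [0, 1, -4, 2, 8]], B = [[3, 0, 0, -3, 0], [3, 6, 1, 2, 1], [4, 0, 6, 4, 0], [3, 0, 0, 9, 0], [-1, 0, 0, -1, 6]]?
Two matrices over a field are similar if and only if they have the same invariant factors.

Both A and B have characteristic polynomial (x - 6)^5 and minimal polynomial (x - 6)^2. Computing further, both have invariant factors x - 6, (x - 6)^2, (x - 6)^2. Hence A and B are similar.

Yes.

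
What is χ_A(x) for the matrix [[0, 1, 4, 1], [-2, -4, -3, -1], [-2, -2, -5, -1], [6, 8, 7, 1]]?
xI - A = [[x, -1, -4, -1], [2, x + 4, 3, 1], [2, 2, x + 5, 1], [-6, -8, -7, x - 1]].

Expanding det(xI - A) along the first row:
det(xI - A) = + (x)·det([[x + 4, 3, 1], [2, x + 5, 1], [-8, -7, x - 1]]) - (-1)·det([[2, 3, 1], [2, x + 5, 1], [-6, -7, x - 1]]) + (-4)·det([[2, x + 4, 1], [2, 2, 1], [-6, -8, x - 1]]) - (-1)·det([[2, x + 4, 3], [2, 2, x + 5], [-6, -8, -7]]).

Evaluating gives χ_A(x) = x^4 + 8x^3 + 24x^2 + 32x + 16 = (x + 2)^4.

χ_A(x) = (x + 2)^4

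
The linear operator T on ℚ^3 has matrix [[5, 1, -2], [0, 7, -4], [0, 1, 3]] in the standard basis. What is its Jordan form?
The characteristic polynomial is det(xI - A) = (x - 5)^3, so the eigenvalues are 5 (algebraic multiplicity 3).

For λ = 5: rank(A - 5I) = 1, rank((A - 5I)^2) = 0. The eigenspace has dimension 3 - 1 = 2, so there are 2 Jordan blocks; the rank sequence gives block sizes [2, 1].

Assembling the blocks gives the Jordan form J above.

J = [[5, 1, 0], [0, 5, 0], [0, 0, 5]]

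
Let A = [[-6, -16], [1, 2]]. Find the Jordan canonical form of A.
The characteristic polynomial is det(xI - A) = (x + 2)^2, so the eigenvalues are -2 (algebraic multiplicity 2).

For λ = -2: rank(A + 2I) = 1, rank((A + 2I)^2) = 0. The eigenspace has dimension 2 - 1 = 1, so there is 1 Jordan block; the rank sequence gives block sizes [2].

Assembling the blocks gives the Jordan form J above.

J = [[-2, 1], [0, -2]]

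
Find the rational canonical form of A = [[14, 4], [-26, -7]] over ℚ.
R = [[0, -6], [1, 7]]

The invariant factors of A (the non-unit diagonal entries of the Smith normal form of xI - A over ℚ[x]) are (x - 6)(x - 1), each dividing the next. The characteristic polynomial is their product, (x - 6)(x - 1).

The rational canonical form is the block-diagonal matrix of companion matrices C(f_i):
R = [[0, -6], [1, 7]].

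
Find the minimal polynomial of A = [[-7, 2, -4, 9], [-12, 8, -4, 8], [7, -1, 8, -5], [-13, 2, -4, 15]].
The characteristic polynomial factors as (x - 6)^4. The minimal polynomial is ∏(x - λ)^{k_λ} where k_λ is the size of the largest Jordan block at λ.

For λ = 6: rank(A - 6I) = 2, and the largest Jordan block has size 2 (the smallest k with rank((A - 6I)^k) = rank((A - 6I)^(k+1))).

So m_A(x) = (x - 6)^2.

m_A(x) = (x - 6)^2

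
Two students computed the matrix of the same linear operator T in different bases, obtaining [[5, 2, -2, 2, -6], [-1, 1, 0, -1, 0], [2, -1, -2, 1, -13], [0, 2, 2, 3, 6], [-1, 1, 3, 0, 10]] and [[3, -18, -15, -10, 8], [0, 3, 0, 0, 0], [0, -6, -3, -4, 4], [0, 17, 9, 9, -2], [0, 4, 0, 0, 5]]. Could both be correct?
Yes.

Two matrices over a field are similar if and only if they have the same invariant factors.

Both A and B have characteristic polynomial (x - 5)(x - 3)^4 and minimal polynomial (x - 5)(x - 3)^2. Computing further, both have invariant factors (x - 3)^2, (x - 5)(x - 3)^2. Hence A and B are similar.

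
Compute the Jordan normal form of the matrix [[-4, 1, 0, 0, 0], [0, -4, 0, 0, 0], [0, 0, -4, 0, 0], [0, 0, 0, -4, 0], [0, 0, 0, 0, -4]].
The characteristic polynomial is det(xI - A) = (x + 4)^5, so the eigenvalues are -4 (algebraic multiplicity 5).

For λ = -4: rank(A + 4I) = 1, rank((A + 4I)^2) = 0. The eigenspace has dimension 5 - 1 = 4, so there are 4 Jordan blocks; the rank sequence gives block sizes [2, 1, 1, 1].

Assembling the blocks gives the Jordan form J above.

J = [[-4, 1, 0, 0, 0], [0, -4, 0, 0, 0], [0, 0, -4, 0, 0], [0, 0, 0, -4, 0], [0, 0, 0, 0, -4]]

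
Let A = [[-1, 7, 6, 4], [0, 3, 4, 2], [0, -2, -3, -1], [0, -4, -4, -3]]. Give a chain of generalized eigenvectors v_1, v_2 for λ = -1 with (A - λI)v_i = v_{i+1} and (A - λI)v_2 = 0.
v_1 = [[0, 1, -1, 0]]^T, v_2 = [[1, 0, 0, 0]]^T

We seek v_1 ∈ ker((A + I)^2) \ ker(A + I), then set v_{i+1} = (A + I) v_i.

One such chain is v_1 = [[0, 1, -1, 0]]^T, v_2 = [[1, 0, 0, 0]]^T. Check: (A + I) v_2 = [[0, 0, 0, 0]]^T = 0.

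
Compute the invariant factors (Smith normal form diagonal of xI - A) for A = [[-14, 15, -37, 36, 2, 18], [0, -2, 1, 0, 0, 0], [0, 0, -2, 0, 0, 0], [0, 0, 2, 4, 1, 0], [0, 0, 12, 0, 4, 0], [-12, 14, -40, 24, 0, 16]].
x - 4, (x - 4)^2(x + 2)^3

The Jordan structure of A has elementary divisors (x + 2)^3, (x - 4)^2, (x - 4). Arranging the block sizes at each eigenvalue in decreasing order and taking row products gives the invariant factors.

Invariant factors (smallest first, each dividing the next): x - 4, (x - 4)^2(x + 2)^3.

Check: the last factor (x - 4)^2(x + 2)^3 is the minimal polynomial, and the product (x - 4)^3(x + 2)^3 is the characteristic polynomial.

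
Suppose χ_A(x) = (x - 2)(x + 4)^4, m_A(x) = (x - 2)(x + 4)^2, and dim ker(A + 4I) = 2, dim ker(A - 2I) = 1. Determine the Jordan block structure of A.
Jordan blocks: (-4, 2), (-4, 2), (2, 1)

λ = -4: algebraic multiplicity 4 (exponent in χ_A), largest block size 2 (exponent in m_A), 2 blocks (geometric multiplicity). These force block sizes [2, 2].
λ = 2: algebraic multiplicity 1 (exponent in χ_A), largest block size 1 (exponent in m_A), 1 block (geometric multiplicity). This forces block sizes [1].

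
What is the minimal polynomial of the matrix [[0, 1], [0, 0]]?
m_A(x) = x^2

The characteristic polynomial factors as x^2. The minimal polynomial is ∏(x - λ)^{k_λ} where k_λ is the size of the largest Jordan block at λ.

For λ = 0: rank(A) = 1, and the largest Jordan block has size 2 (the smallest k with rank(A^k) = rank(A^(k+1))).

So m_A(x) = x^2.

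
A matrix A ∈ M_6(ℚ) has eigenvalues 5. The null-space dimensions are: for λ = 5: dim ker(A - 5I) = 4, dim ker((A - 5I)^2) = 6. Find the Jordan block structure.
Jordan blocks: (5, 2), (5, 2), (5, 1), (5, 1)

λ = 5: successive nullity increments [4, 2] count blocks of size ≥ k; block sizes are [2, 2, 1, 1].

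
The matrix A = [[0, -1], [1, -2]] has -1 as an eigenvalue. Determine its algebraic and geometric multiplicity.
algebraic multiplicity 2, geometric multiplicity 1

The characteristic polynomial is (x + 1)^2, so the factor x + 1 appears with exponent 2: the algebraic multiplicity is 2.

rank(A + I) = 1, so the eigenspace has dimension 2 - 1 = 1: the geometric multiplicity is 1.

Since 1 < 2, A is not diagonalizable.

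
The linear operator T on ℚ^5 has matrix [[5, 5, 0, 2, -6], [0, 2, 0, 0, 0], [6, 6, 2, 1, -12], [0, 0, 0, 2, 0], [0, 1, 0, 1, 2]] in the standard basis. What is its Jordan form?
J = [[2, 1, 0, 0, 0], [0, 2, 0, 0, 0], [0, 0, 2, 1, 0], [0, 0, 0, 2, 0], [0, 0, 0, 0, 5]]

The characteristic polynomial is det(xI - A) = (x - 5)(x - 2)^4, so the eigenvalues are 2 (algebraic multiplicity 4), 5 (algebraic multiplicity 1).

For λ = 2: rank(A - 2I) = 3, rank((A - 2I)^2) = 1. The eigenspace has dimension 5 - 3 = 2, so there are 2 Jordan blocks; the rank sequence gives block sizes [2, 2].

For λ = 5: algebraic multiplicity 1 gives one 1×1 block.

Assembling the blocks gives the Jordan form J above.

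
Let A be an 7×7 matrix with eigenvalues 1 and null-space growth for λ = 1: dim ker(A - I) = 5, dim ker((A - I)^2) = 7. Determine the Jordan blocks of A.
λ = 1: successive nullity increments [5, 2] count blocks of size ≥ k; block sizes are [2, 2, 1, 1, 1].

Jordan blocks: (1, 2), (1, 2), (1, 1), (1, 1), (1, 1)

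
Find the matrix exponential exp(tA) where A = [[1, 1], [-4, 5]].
e^{tA} = [[(1 - 2*t)*e^{3*t}, t*e^{3*t}], [-4*t*e^{3*t}, (2*t + 1)*e^{3*t}]]

A has Jordan form J = [[3, 1], [0, 3]] with A = PJP^{-1}, so e^{tA} = P e^{tJ} P^{-1}.

For a Jordan block J_k(λ), e^{tJ_k(λ)} = e^{λt} · (I + tN + t^2 N^2/2! + ... + t^{k-1} N^{k-1}/(k-1)!) where N is the nilpotent superdiagonal part.

Assembling the blocks and conjugating back gives the entries of e^{tA} as shown above.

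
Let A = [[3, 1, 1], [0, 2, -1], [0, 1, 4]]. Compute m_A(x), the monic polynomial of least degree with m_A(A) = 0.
The characteristic polynomial factors as (x - 3)^3. The minimal polynomial is ∏(x - λ)^{k_λ} where k_λ is the size of the largest Jordan block at λ.

For λ = 3: rank(A - 3I) = 1, and the largest Jordan block has size 2 (the smallest k with rank((A - 3I)^k) = rank((A - 3I)^(k+1))).

So m_A(x) = (x - 3)^2.

m_A(x) = (x - 3)^2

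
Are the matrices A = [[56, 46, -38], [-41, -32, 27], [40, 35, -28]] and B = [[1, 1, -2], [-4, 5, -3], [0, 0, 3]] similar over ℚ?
trace(A) = -4 but trace(B) = 9. The trace is a similarity invariant, so A and B are not similar.

No.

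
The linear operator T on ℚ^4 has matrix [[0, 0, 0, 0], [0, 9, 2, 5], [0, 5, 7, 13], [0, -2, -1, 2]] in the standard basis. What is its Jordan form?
J = [[0, 0, 0, 0], [0, 6, 1, 0], [0, 0, 6, 1], [0, 0, 0, 6]]

The characteristic polynomial is det(xI - A) = x(x - 6)^3, so the eigenvalues are 0 (algebraic multiplicity 1), 6 (algebraic multiplicity 3).

For λ = 0: algebraic multiplicity 1 gives one 1×1 block.

For λ = 6: rank(A - 6I) = 3, rank((A - 6I)^2) = 2, rank((A - 6I)^3) = 1. The eigenspace has dimension 4 - 3 = 1, so there is 1 Jordan block; the rank sequence gives block sizes [3].

Assembling the blocks gives the Jordan form J above.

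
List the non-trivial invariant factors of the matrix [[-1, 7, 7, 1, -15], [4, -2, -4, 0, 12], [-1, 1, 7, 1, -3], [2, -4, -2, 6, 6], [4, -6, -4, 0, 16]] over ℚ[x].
(x - 6)(x - 4), (x - 6)^2(x - 4)

The Jordan structure of A has elementary divisors (x - 4), (x - 4), (x - 6)^2, (x - 6). Arranging the block sizes at each eigenvalue in decreasing order and taking row products gives the invariant factors.

Invariant factors (smallest first, each dividing the next): (x - 6)(x - 4), (x - 6)^2(x - 4).

Check: the last factor (x - 6)^2(x - 4) is the minimal polynomial, and the product (x - 6)^3(x - 4)^2 is the characteristic polynomial.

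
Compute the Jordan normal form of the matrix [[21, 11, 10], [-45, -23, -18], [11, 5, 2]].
J = [[-2, 1, 0], [0, -2, 0], [0, 0, 4]]

The characteristic polynomial is det(xI - A) = (x - 4)(x + 2)^2, so the eigenvalues are -2 (algebraic multiplicity 2), 4 (algebraic multiplicity 1).

For λ = -2: rank(A + 2I) = 2, rank((A + 2I)^2) = 1. The eigenspace has dimension 3 - 2 = 1, so there is 1 Jordan block; the rank sequence gives block sizes [2].

For λ = 4: algebraic multiplicity 1 gives one 1×1 block.

Assembling the blocks gives the Jordan form J above.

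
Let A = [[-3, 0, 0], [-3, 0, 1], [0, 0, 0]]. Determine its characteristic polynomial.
xI - A = [[x + 3, 0, 0], [3, x, -1], [0, 0, x]].

Expanding det(xI - A) along the first row:
det(xI - A) = + (x + 3)·det([[x, -1], [0, x]]) - (0)·det([[3, -1], [0, x]]) + (0)·det([[3, x], [0, 0]]).

Evaluating gives χ_A(x) = x^3 + 3x^2 = x^2(x + 3).

χ_A(x) = x^2(x + 3)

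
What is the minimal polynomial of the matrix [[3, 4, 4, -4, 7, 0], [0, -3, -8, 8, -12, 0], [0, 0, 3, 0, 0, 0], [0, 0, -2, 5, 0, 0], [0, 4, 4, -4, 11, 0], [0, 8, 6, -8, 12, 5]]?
m_A(x) = (x - 5)(x - 3)^2

The characteristic polynomial factors as (x - 5)^3(x - 3)^3. The minimal polynomial is ∏(x - λ)^{k_λ} where k_λ is the size of the largest Jordan block at λ.

For λ = 3: rank(A - 3I) = 4, and the largest Jordan block has size 2 (the smallest k with rank((A - 3I)^k) = rank((A - 3I)^(k+1))).
For λ = 5: rank(A - 5I) = 3, and the largest Jordan block has size 1 (the smallest k with rank((A - 5I)^k) = rank((A - 5I)^(k+1))).

So m_A(x) = (x - 5)(x - 3)^2.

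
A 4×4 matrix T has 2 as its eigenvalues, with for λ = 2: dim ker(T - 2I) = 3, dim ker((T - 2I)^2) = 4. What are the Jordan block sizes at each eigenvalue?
Jordan blocks: (2, 2), (2, 1), (2, 1)

λ = 2: successive nullity increments [3, 1] count blocks of size ≥ k; block sizes are [2, 1, 1].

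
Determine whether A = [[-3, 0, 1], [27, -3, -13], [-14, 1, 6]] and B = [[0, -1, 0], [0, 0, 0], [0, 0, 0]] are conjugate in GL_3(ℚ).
No.

Both have characteristic polynomial x^3, but the minimal polynomial of A is x^3 while the minimal polynomial of B is x^2. The minimal polynomial is a similarity invariant, so A and B are not similar.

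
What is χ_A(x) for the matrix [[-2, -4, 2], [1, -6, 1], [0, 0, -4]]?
xI - A = [[x + 2, 4, -2], [-1, x + 6, -1], [0, 0, x + 4]].

Expanding det(xI - A) along the first row:
det(xI - A) = + (x + 2)·det([[x + 6, -1], [0, x + 4]]) - (4)·det([[-1, -1], [0, x + 4]]) + (-2)·det([[-1, x + 6], [0, 0]]).

Evaluating gives χ_A(x) = x^3 + 12x^2 + 48x + 64 = (x + 4)^3.

χ_A(x) = (x + 4)^3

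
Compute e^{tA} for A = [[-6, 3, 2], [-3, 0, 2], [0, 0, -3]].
e^{tA} = [[(1 - 3*t)*e^{-3*t}, 3*t*e^{-3*t}, 2*t*e^{-3*t}], [-3*t*e^{-3*t}, (3*t + 1)*e^{-3*t}, 2*t*e^{-3*t}], [0, 0, e^{-3*t}]]

A has Jordan form J = [[-3, 1, 0], [0, -3, 0], [0, 0, -3]] with A = PJP^{-1}, so e^{tA} = P e^{tJ} P^{-1}.

For a Jordan block J_k(λ), e^{tJ_k(λ)} = e^{λt} · (I + tN + t^2 N^2/2! + ... + t^{k-1} N^{k-1}/(k-1)!) where N is the nilpotent superdiagonal part.

Assembling the blocks and conjugating back gives the entries of e^{tA} as shown above.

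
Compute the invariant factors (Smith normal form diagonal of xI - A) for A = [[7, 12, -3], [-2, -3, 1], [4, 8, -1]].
x - 1, (x - 1)^2

The Jordan structure of A has elementary divisors (x - 1)^2, (x - 1). Arranging the block sizes at each eigenvalue in decreasing order and taking row products gives the invariant factors.

Invariant factors (smallest first, each dividing the next): x - 1, (x - 1)^2.

Check: the last factor (x - 1)^2 is the minimal polynomial, and the product (x - 1)^3 is the characteristic polynomial.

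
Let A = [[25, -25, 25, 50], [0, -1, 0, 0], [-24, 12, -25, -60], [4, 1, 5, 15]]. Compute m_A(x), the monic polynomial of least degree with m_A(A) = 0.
m_A(x) = (x - 5)^2(x + 1)

The characteristic polynomial factors as (x - 5)^3(x + 1). The minimal polynomial is ∏(x - λ)^{k_λ} where k_λ is the size of the largest Jordan block at λ.

For λ = -1: rank(A + I) = 3, and the largest Jordan block has size 1 (the smallest k with rank((A + I)^k) = rank((A + I)^(k+1))).
For λ = 5: rank(A - 5I) = 2, and the largest Jordan block has size 2 (the smallest k with rank((A - 5I)^k) = rank((A - 5I)^(k+1))).

So m_A(x) = (x - 5)^2(x + 1).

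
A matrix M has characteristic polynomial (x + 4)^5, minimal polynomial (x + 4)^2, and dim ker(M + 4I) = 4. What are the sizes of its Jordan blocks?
λ = -4: algebraic multiplicity 5 (exponent in χ_M), largest block size 2 (exponent in m_M), 4 blocks (geometric multiplicity). These force block sizes [2, 1, 1, 1].

Jordan blocks: (-4, 2), (-4, 1), (-4, 1), (-4, 1)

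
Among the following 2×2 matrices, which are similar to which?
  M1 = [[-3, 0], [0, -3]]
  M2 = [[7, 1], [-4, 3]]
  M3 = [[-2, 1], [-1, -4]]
3 classes: {M1}, {M2}, {M3}

Characteristic polynomials: χ_{M1} = (x + 3)^2, χ_{M2} = (x - 5)^2, χ_{M3} = (x + 3)^2.

{M1}: invariant factors x + 3, x + 3.

{M2}: invariant factors (x - 5)^2.

{M3}: invariant factors (x + 3)^2.

Matrices are similar if and only if their invariant-factor lists agree; the partition into similarity classes is {M1}, {M2}, {M3}.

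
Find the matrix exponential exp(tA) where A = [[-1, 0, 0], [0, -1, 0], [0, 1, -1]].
A has Jordan form J = [[-1, 1, 0], [0, -1, 0], [0, 0, -1]] with A = PJP^{-1}, so e^{tA} = P e^{tJ} P^{-1}.

For a Jordan block J_k(λ), e^{tJ_k(λ)} = e^{λt} · (I + tN + t^2 N^2/2! + ... + t^{k-1} N^{k-1}/(k-1)!) where N is the nilpotent superdiagonal part.

Assembling the blocks and conjugating back gives the entries of e^{tA} as shown above.

e^{tA} = [[e^{-t}, 0, 0], [0, e^{-t}, 0], [0, t*e^{-t}, e^{-t}]]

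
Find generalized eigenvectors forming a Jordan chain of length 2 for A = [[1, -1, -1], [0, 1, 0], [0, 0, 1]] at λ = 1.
v_1 = [[0, -3, 2]]^T, v_2 = [[1, 0, 0]]^T

We seek v_1 ∈ ker((A - I)^2) \ ker(A - I), then set v_{i+1} = (A - I) v_i.

One such chain is v_1 = [[0, -3, 2]]^T, v_2 = [[1, 0, 0]]^T. Check: (A - I) v_2 = [[0, 0, 0]]^T = 0.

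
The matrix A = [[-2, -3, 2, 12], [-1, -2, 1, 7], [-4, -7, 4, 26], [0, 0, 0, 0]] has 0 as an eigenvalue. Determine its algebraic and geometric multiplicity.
algebraic multiplicity 4, geometric multiplicity 2

The characteristic polynomial is x^4, so the factor x appears with exponent 4: the algebraic multiplicity is 4.

rank(A) = 2, so the eigenspace has dimension 4 - 2 = 2: the geometric multiplicity is 2.

Since 2 < 4, A is not diagonalizable.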